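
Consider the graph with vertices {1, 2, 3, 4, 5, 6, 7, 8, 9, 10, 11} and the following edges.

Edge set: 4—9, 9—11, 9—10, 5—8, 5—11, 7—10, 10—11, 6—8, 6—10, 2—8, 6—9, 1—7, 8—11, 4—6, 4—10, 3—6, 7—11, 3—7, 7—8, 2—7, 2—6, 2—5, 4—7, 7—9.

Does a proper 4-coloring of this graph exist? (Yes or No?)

Yes

The chromatic number is 4. 4, 6, 9, 10 are mutually adjacent (a clique of size 4), so at least 4 colors are needed.
4 colors suffice: color a → {5, 6, 7}; color b → {1, 2, 3, 4, 11}; color c → {8, 9}; color d → {10}.
That is already a proper 4-coloring.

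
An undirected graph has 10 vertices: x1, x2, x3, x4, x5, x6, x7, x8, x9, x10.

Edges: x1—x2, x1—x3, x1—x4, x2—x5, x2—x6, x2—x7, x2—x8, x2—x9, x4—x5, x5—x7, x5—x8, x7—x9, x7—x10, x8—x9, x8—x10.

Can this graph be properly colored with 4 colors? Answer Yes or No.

The chromatic number is 3. x2, x5, x7 are pairwise adjacent, so at least 3 colors are needed.
3 colors suffice: x1=B, x2=R, x3=R, x4=R, x5=G, x6=B, x7=B, x8=B, x9=G, x10=R.
Since 4 ≥ 3, a proper 4-coloring certainly exists.

Yes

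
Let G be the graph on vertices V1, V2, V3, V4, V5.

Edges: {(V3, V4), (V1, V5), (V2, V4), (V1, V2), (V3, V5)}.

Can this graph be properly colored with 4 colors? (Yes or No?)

The chromatic number is 3. The cycle V1-V5-V3-V4-V2-V1 has odd length 5, so it cannot be 2-colored; at least 3 colors are needed.
3 colors suffice: color 1 → {V2, V3}; color 2 → {V4, V5}; color 3 → {V1}.
Since 4 ≥ 3, a proper 4-coloring certainly exists.

Yes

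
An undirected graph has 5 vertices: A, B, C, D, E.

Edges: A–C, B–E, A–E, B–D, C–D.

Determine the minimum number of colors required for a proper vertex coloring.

3

The cycle B-D-C-A-E-B has odd length 5, so it cannot be 2-colored; at least 3 colors are needed.
One proper 3-coloring: A=2, B=3, C=1, D=2, E=1. Each edge has distinct colors on its endpoints.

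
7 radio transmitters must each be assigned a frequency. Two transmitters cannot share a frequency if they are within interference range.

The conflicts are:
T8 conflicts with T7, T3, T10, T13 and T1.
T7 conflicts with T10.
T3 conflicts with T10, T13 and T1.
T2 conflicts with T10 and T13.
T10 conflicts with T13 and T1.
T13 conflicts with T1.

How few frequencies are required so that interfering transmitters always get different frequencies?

5

T8, T3, T10, T13, T1 all conflict with each other, so at least 5 frequencies are needed.
5 frequencies suffice: T8=3, T7=2, T3=5, T2=3, T10=1, T13=2, T1=4. Every pair that conflicts lands in different frequencies.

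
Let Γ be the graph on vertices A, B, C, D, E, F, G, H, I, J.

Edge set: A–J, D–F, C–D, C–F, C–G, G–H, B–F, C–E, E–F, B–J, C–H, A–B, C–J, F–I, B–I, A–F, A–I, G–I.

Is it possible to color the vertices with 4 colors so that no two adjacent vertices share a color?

The chromatic number is 4. A, B, F, I form a clique, so at least 4 colors are needed.
4 colors suffice: color 1 → {C, I}; color 2 → {F, G, J}; color 3 → {A, D, E, H}; color 4 → {B}.
That is already a proper 4-coloring.

Yes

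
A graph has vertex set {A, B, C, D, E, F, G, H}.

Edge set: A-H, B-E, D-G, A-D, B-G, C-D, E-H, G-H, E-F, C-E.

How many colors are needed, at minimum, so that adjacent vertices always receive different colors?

The cycle E-H-G-D-C-E has odd length 5, so it cannot be 2-colored; at least 3 colors are needed.
3 colors suffice: color 1 → {A, E, G}; color 2 → {B, D, F, H}; color 3 → {C}. Each edge has distinct colors on its endpoints.

3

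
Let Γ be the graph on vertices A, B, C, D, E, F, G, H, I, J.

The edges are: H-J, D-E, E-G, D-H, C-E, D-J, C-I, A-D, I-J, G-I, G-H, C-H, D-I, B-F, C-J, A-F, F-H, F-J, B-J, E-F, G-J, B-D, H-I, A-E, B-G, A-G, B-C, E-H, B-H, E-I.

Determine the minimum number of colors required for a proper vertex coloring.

B, C, H, J are mutually adjacent (a clique of size 4), so at least 4 colors are needed.
A valid assignment using 4 colors: A=1, B=3, C=4, D=4, E=2, F=4, G=4, H=1, I=3, J=2. Every edge joins two different colors.

4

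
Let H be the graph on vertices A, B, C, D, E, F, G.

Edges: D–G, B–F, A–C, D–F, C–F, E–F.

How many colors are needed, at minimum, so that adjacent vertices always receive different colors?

2

B and F are adjacent, so at least 2 colors are needed.
One proper 2-coloring: A=red, B=blue, C=blue, D=blue, E=blue, F=red, G=red. Every edge joins two different colors.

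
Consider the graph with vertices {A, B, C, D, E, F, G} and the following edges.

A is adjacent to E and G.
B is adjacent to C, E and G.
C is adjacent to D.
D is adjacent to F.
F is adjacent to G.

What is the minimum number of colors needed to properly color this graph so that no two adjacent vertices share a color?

3

The cycle D-C-B-G-F-D has odd length 5, so it cannot be 2-colored; at least 3 colors are needed.
3 colors suffice: color 1 → {A, B, F}; color 2 → {C, E, G}; color 3 → {D}. Every edge joins two different colors.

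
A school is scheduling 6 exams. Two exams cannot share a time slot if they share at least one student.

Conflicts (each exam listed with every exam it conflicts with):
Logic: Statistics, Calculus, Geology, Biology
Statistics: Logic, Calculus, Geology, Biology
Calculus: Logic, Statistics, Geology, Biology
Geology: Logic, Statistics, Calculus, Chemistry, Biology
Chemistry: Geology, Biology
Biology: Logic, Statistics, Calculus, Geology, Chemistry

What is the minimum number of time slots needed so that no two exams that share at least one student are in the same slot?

5

Logic, Statistics, Calculus, Geology, Biology all conflict with each other, so at least 5 time slots are needed.
A valid assignment using 5 time slots: Logic=5, Statistics=4, Calculus=3, Geology=1, Chemistry=3, Biology=2. Every pair that conflicts lands in different time slots.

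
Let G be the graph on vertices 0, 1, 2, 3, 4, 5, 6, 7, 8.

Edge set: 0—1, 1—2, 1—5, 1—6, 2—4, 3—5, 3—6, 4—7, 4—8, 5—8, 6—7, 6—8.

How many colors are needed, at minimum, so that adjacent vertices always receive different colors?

The cycle 2-1-5-8-4-2 has odd length 5, so it cannot be 2-colored; at least 3 colors are needed.
A valid assignment using 3 colors: 0=blue, 1=red, 2=green, 3=red, 4=blue, 5=blue, 6=blue, 7=red, 8=red. Each edge has distinct colors on its endpoints.

3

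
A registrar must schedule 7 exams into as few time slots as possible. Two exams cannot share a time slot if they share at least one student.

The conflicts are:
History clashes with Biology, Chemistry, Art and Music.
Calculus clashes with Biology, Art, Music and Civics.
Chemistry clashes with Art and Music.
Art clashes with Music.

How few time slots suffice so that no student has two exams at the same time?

4

History, Chemistry, Art, Music pairwise conflict, so at least 4 time slots are needed.
4 time slots suffice: time slot 1 → {History, Calculus}; time slot 2 → {Biology, Music, Civics}; time slot 3 → {Art}; time slot 4 → {Chemistry}. No two conflicting exams share a time slot.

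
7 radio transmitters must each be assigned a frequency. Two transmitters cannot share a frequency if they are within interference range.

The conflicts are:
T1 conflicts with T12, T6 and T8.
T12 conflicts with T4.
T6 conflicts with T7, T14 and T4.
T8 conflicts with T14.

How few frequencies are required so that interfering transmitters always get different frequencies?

T6 and T4 conflict, so at least 2 frequencies are needed.
2 frequencies suffice: T1=2, T12=1, T6=1, T8=1, T7=2, T14=2, T4=2. Each listed conflict is separated.

2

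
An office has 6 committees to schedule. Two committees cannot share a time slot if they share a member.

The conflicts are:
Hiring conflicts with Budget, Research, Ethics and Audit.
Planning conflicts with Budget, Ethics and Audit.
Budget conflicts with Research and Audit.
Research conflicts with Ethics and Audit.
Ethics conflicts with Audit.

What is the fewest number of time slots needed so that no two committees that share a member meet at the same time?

Hiring, Budget, Research, Audit pairwise conflict, so at least 4 time slots are needed.
4 time slots suffice: time slot 1 → {Audit}; time slot 2 → {Hiring, Planning}; time slot 3 → {Budget, Ethics}; time slot 4 → {Research}. Every pair that conflicts lands in different time slots.

4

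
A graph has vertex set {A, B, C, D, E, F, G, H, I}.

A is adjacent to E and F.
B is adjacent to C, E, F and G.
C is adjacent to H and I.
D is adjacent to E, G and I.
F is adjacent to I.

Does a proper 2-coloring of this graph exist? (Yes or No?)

The cycle D-I-C-B-G-D has odd length 5, so it cannot be 2-colored; at least 3 colors are needed.
So 2 colors are not enough.

No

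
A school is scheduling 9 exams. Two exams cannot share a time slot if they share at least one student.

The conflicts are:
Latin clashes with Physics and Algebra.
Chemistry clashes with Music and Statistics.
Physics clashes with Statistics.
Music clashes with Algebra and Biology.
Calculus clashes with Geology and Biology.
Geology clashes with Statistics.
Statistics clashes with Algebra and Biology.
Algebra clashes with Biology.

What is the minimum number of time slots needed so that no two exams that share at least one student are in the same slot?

3

Statistics, Algebra, Biology pairwise conflict, so at least 3 time slots are needed.
3 time slots suffice: time slot 1 → {Latin, Music, Calculus, Statistics}; time slot 2 → {Chemistry, Physics, Geology, Algebra}; time slot 3 → {Biology}. No two conflicting exams share a time slot.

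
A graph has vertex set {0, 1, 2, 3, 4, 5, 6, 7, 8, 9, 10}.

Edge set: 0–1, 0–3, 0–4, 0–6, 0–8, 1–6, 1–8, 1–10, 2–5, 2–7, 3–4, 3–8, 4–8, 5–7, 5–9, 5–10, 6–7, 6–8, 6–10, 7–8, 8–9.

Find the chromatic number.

4

0, 3, 4, 8 are pairwise adjacent (a clique of size 4), so at least 4 colors are needed.
4 colors suffice: color a → {5, 8}; color b → {2, 4, 6, 9}; color c → {0, 7, 10}; color d → {1, 3}. Every edge joins two different colors.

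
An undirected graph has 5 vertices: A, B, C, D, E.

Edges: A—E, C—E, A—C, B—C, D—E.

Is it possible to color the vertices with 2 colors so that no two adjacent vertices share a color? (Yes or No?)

A, C, E form a triangle, so at least 3 colors are needed.
So 2 colors are not enough.

No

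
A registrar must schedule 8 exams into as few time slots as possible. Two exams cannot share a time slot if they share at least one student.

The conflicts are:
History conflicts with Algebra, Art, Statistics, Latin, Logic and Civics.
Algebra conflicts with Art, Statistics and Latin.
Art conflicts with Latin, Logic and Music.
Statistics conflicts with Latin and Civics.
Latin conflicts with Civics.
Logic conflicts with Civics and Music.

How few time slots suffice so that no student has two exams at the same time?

History, Algebra, Art, Latin pairwise conflict, so at least 4 time slots are needed.
4 time slots suffice: time slot 1 → {History, Music}; time slot 2 → {Latin, Logic}; time slot 3 → {Art, Statistics}; time slot 4 → {Algebra, Civics}. Each listed conflict is separated.

4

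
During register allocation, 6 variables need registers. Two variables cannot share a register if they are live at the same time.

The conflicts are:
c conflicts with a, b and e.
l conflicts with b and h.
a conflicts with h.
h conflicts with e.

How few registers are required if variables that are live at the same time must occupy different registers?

3

The cycle h-a-c-b-l-h has odd length 5, so it cannot be 2-colored; at least 3 registers are needed.
3 registers suffice: register 1 → {c, h}; register 2 → {l, a, e}; register 3 → {b}. Each listed conflict is separated.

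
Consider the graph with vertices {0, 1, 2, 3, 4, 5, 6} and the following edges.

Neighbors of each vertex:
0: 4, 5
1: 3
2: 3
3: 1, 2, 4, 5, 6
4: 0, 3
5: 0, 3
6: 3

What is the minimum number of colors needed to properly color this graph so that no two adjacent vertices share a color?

0 and 5 are adjacent, so at least 2 colors are needed.
One proper 2-coloring: 0=red, 1=blue, 2=blue, 3=red, 4=blue, 5=blue, 6=blue. Each edge has distinct colors on its endpoints.

2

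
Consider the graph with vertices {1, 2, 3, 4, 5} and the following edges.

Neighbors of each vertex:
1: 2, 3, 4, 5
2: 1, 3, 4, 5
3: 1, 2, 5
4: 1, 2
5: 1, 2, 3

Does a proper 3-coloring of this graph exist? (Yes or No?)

No

1, 2, 3, 5 are mutually adjacent (a clique of size 4), so at least 4 colors are needed.
So 3 colors are not enough.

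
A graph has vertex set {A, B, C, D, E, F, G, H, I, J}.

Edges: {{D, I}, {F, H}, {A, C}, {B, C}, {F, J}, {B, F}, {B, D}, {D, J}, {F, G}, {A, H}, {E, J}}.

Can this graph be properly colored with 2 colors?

No

The cycle H-F-B-C-A-H has odd length 5, so it cannot be 2-colored; at least 3 colors are needed.
So 2 colors are not enough.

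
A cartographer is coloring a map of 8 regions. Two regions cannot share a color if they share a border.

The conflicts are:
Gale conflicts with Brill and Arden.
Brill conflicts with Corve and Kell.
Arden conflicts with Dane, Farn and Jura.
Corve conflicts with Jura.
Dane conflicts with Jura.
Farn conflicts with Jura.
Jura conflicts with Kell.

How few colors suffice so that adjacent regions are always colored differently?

Arden, Dane, Jura all conflict with each other, so at least 3 colors are needed.
One proper 3-coloring: Gale=3, Brill=1, Arden=2, Corve=2, Dane=3, Farn=3, Jura=1, Kell=2. Each listed conflict is separated.

3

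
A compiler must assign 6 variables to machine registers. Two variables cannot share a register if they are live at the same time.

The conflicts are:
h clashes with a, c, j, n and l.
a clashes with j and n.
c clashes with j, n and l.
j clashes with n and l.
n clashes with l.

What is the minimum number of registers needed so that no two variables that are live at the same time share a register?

h, c, j, n, l are mutually in conflict, so at least 5 registers are needed.
5 registers suffice: register 1 → {j}; register 2 → {n}; register 3 → {h}; register 4 → {a, c}; register 5 → {l}. Every pair that conflicts lands in different registers.

5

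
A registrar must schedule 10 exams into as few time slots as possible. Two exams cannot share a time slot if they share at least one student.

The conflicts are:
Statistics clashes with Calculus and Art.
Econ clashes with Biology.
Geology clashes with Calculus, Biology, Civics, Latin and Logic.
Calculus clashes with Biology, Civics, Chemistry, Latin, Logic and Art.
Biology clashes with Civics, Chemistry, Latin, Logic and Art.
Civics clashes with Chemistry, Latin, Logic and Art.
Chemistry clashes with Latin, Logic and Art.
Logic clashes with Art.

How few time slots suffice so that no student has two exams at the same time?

Calculus, Biology, Civics, Chemistry, Logic, Art all conflict with each other, so at least 6 time slots are needed.
6 time slots suffice: time slot 1 → {Statistics, Biology}; time slot 2 → {Econ, Calculus}; time slot 3 → {Civics}; time slot 4 → {Geology, Art}; time slot 5 → {Latin, Logic}; time slot 6 → {Chemistry}. Each listed conflict is separated.

6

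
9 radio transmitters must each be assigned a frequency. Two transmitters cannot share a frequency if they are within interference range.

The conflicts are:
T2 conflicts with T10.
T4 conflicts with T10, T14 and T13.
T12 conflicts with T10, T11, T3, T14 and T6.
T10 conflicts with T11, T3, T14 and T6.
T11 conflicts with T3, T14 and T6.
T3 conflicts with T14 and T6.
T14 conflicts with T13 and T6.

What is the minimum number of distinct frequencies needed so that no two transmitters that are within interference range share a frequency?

T12, T10, T11, T3, T14, T6 pairwise conflict, so at least 6 frequencies are needed.
6 frequencies suffice: frequency 1 → {T2, T14}; frequency 2 → {T10, T13}; frequency 3 → {T4, T3}; frequency 4 → {T11}; frequency 5 → {T12}; frequency 6 → {T6}. Every pair that conflicts lands in different frequencies.

6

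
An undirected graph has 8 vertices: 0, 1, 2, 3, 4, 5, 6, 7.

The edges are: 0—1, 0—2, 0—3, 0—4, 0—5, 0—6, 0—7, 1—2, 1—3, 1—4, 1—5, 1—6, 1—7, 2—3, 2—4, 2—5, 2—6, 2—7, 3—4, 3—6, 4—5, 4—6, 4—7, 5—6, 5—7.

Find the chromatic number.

6

0, 1, 2, 4, 5, 7 are mutually adjacent (a clique of size 6), so at least 6 colors are needed.
One proper 6-coloring: 0=green, 1=blue, 2=yellow, 3=purple, 4=red, 5=purple, 6=orange, 7=orange. Every edge joins two different colors.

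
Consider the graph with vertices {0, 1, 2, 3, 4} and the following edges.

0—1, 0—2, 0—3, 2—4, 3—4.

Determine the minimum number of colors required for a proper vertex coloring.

2

0 and 2 are adjacent, so at least 2 colors are needed.
2 colors suffice: color a → {0, 4}; color b → {1, 2, 3}. Every edge joins two different colors.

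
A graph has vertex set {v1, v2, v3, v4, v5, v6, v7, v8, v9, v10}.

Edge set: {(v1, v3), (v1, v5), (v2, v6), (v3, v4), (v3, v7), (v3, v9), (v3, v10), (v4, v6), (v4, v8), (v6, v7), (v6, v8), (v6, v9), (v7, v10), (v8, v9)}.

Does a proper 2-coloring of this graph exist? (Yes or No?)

No

v3, v7, v10 are mutually adjacent, so at least 3 colors are needed.
So 2 colors are not enough.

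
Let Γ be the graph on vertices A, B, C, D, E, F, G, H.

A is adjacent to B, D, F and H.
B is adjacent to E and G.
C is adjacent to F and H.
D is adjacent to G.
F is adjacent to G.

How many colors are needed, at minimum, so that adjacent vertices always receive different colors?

2

B and E are adjacent, so at least 2 colors are needed.
One proper 2-coloring: A=red, B=blue, C=red, D=blue, E=red, F=blue, G=red, H=blue. Each edge has distinct colors on its endpoints.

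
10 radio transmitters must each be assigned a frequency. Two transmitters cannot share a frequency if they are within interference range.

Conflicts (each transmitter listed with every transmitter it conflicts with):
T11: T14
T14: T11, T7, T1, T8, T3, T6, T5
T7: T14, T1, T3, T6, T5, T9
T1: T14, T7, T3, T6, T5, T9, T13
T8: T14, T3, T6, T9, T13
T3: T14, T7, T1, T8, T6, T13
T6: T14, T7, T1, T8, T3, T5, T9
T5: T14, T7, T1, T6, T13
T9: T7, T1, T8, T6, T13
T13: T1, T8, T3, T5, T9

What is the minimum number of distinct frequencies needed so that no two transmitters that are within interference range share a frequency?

5

T14, T7, T1, T6, T5 pairwise conflict, so at least 5 frequencies are needed.
5 frequencies suffice: frequency 1 → {T11, T6, T13}; frequency 2 → {T1, T8}; frequency 3 → {T14, T9}; frequency 4 → {T7}; frequency 5 → {T3, T5}. Every pair that conflicts lands in different frequencies.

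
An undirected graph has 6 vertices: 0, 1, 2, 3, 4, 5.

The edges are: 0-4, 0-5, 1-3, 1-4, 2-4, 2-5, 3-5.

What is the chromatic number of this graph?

The cycle 0-5-3-1-4-0 has odd length 5, so it cannot be 2-colored; at least 3 colors are needed.
One proper 3-coloring: 0=blue, 1=green, 2=blue, 3=blue, 4=red, 5=red. No two adjacent vertices share a color.

3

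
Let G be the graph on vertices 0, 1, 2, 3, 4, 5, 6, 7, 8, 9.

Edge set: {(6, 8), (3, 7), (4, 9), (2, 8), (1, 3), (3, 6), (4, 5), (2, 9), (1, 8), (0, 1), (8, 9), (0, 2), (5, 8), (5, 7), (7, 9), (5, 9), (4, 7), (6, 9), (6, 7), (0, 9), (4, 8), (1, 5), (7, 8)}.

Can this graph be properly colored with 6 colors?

The chromatic number is 5. 4, 5, 7, 8, 9 form a clique, so at least 5 colors are needed.
5 colors suffice: color a → {0, 3, 8}; color b → {1, 9}; color c → {2, 7}; color d → {5, 6}; color e → {4}.
Since 6 ≥ 5, a proper 6-coloring certainly exists.

Yes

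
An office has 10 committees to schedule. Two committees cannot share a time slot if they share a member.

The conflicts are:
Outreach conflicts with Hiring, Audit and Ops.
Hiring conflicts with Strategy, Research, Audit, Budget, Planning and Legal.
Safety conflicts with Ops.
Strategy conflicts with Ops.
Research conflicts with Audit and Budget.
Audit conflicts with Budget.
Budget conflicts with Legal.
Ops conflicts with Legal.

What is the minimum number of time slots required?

Hiring, Research, Audit, Budget all conflict with each other, so at least 4 time slots are needed.
4 time slots suffice: time slot 1 → {Hiring, Ops}; time slot 2 → {Outreach, Safety, Strategy, Budget, Planning}; time slot 3 → {Audit, Legal}; time slot 4 → {Research}. No two conflicting committees share a time slot.

4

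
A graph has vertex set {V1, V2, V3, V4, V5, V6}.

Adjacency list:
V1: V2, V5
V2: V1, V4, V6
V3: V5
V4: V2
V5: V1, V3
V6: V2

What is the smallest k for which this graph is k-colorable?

2

V2 and V6 are adjacent, so at least 2 colors are needed.
A valid assignment using 2 colors: V1=B, V2=R, V3=B, V4=B, V5=R, V6=B. Each edge has distinct colors on its endpoints.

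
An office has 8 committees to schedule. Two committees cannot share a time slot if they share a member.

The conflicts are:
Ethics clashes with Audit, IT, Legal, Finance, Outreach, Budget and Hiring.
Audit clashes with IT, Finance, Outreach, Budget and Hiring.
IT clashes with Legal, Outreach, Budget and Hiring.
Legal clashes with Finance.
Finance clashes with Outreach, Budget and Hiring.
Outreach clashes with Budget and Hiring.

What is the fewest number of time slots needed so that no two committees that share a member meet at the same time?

Ethics, Audit, Finance, Outreach, Hiring all conflict with each other, so at least 5 time slots are needed.
Using 5 time slots: Ethics=1, Audit=2, IT=4, Legal=2, Finance=4, Outreach=3, Budget=5, Hiring=5. No two conflicting committees share a time slot.

5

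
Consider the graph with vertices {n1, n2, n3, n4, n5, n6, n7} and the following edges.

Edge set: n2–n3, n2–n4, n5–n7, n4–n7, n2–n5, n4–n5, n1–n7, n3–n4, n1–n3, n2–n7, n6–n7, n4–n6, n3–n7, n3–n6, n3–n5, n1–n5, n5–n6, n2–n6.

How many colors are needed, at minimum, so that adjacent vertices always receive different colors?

6

n2, n3, n4, n5, n6, n7 are mutually adjacent (a clique of size 6), so at least 6 colors are needed.
6 colors suffice: color 1 → {n5}; color 2 → {n7}; color 3 → {n3}; color 4 → {n1, n2}; color 5 → {n4}; color 6 → {n6}. Each edge has distinct colors on its endpoints.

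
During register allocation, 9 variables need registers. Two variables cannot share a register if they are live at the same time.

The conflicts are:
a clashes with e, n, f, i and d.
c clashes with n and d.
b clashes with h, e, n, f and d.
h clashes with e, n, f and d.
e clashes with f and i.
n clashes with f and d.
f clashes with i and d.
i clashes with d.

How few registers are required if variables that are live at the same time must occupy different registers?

b, h, n, f, d pairwise conflict, so at least 5 registers are needed.
5 registers suffice: a=4, c=1, b=5, h=4, e=2, n=3, f=1, i=3, d=2. Every pair that conflicts lands in different registers.

5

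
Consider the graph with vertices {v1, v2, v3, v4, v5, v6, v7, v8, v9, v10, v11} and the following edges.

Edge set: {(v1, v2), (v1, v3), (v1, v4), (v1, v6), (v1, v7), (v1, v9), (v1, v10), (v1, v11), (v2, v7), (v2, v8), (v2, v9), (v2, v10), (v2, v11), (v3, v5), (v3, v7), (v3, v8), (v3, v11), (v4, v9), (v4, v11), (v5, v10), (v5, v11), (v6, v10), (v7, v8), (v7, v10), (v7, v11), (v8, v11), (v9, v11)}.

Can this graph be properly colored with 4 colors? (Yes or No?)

The chromatic number is 4. v1, v4, v9, v11 form a clique, so at least 4 colors are needed.
4 colors suffice: color 1 → {v1, v5, v8}; color 2 → {v10, v11}; color 3 → {v2, v3, v4, v6}; color 4 → {v7, v9}.
That is already a proper 4-coloring.

Yes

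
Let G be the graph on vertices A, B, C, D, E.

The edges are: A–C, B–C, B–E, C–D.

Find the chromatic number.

C and D are adjacent, so at least 2 colors are needed.
2 colors suffice: A=2, B=2, C=1, D=2, E=1. Every edge joins two different colors.

2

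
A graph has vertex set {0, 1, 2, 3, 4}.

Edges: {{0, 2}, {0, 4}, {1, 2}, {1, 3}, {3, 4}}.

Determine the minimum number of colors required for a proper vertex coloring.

3

The cycle 3-1-2-0-4-3 has odd length 5, so it cannot be 2-colored; at least 3 colors are needed.
3 colors suffice: color a → {2, 3}; color b → {1, 4}; color c → {0}. Each edge has distinct colors on its endpoints.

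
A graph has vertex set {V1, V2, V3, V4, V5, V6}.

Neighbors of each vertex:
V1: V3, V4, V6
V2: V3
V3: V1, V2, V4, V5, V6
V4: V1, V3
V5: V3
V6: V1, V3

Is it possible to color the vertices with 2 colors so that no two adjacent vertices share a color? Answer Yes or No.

No

V1, V3, V4 form a triangle, so at least 3 colors are needed.
So 2 colors are not enough.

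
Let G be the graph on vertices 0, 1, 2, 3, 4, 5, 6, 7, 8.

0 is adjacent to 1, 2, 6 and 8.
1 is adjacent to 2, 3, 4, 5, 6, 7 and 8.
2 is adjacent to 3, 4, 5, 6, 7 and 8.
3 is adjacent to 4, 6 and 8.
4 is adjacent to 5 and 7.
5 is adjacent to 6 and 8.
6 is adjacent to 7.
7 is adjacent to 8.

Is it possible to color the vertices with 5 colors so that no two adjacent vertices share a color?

Yes

The chromatic number is 4. 1, 2, 3, 4 are mutually adjacent (a clique of size 4), so at least 4 colors are needed.
A valid assignment using 4 colors: 0=d, 1=a, 2=b, 3=d, 4=c, 5=d, 6=c, 7=d, 8=c.
Since 5 ≥ 4, a proper 5-coloring certainly exists.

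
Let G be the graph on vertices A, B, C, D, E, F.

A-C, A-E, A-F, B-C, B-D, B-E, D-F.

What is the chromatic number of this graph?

3

The cycle E-A-F-D-B-E has odd length 5, so it cannot be 2-colored; at least 3 colors are needed.
A valid assignment using 3 colors: A=1, B=1, C=2, D=3, E=2, F=2. Each edge has distinct colors on its endpoints.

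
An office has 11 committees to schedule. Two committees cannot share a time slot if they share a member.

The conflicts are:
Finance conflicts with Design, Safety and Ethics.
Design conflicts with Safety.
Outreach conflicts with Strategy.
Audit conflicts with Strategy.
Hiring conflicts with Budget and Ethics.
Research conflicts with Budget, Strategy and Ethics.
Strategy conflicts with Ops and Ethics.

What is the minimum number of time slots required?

Finance, Design, Safety are mutually in conflict, so at least 3 time slots are needed.
Using 3 time slots: Finance=1, Design=2, Outreach=2, Audit=2, Hiring=3, Research=3, Budget=1, Safety=3, Strategy=1, Ops=2, Ethics=2. Each listed conflict is separated.

3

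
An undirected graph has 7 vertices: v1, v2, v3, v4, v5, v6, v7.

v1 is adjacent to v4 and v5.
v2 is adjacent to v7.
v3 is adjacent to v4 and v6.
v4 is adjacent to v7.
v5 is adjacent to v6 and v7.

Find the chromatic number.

The cycle v5-v7-v4-v3-v6-v5 has odd length 5, so it cannot be 2-colored; at least 3 colors are needed.
A valid assignment using 3 colors: v1=2, v2=1, v3=3, v4=1, v5=1, v6=2, v7=2. Every edge joins two different colors.

3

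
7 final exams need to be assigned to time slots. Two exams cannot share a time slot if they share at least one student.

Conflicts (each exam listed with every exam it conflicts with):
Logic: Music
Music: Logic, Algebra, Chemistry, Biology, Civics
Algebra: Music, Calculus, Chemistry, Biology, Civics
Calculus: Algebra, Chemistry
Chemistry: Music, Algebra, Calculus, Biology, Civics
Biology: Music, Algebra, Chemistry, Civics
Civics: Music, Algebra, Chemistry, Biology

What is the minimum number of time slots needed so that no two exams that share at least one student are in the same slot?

5

Music, Algebra, Chemistry, Biology, Civics are mutually in conflict, so at least 5 time slots are needed.
5 time slots suffice: Logic=2, Music=1, Algebra=3, Calculus=1, Chemistry=2, Biology=5, Civics=4. No two conflicting exams share a time slot.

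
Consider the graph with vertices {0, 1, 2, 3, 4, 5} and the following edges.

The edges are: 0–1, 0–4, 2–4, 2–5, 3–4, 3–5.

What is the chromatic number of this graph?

3 and 4 are adjacent, so at least 2 colors are needed.
2 colors suffice: color a → {1, 4, 5}; color b → {0, 2, 3}. Each edge has distinct colors on its endpoints.

2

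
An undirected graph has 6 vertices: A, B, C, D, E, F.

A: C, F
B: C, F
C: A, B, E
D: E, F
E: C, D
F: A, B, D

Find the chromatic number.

The cycle C-E-D-F-B-C has odd length 5, so it cannot be 2-colored; at least 3 colors are needed.
One proper 3-coloring: A=2, B=2, C=1, D=2, E=3, F=1. No two adjacent vertices share a color.

3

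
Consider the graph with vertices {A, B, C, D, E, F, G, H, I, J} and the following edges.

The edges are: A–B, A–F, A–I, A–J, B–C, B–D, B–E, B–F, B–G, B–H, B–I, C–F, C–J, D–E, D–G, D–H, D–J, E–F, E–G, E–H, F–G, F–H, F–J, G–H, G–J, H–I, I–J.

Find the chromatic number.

5

B, E, F, G, H are pairwise adjacent (a clique of size 5), so at least 5 colors are needed.
5 colors suffice: color 1 → {B, J}; color 2 → {D, F, I}; color 3 → {A, C, G}; color 4 → {H}; color 5 → {E}. Every edge joins two different colors.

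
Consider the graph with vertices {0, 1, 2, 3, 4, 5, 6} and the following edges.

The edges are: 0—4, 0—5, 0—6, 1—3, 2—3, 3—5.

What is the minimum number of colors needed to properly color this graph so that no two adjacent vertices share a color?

1 and 3 are adjacent, so at least 2 colors are needed.
A valid assignment using 2 colors: 0=red, 1=blue, 2=blue, 3=red, 4=blue, 5=blue, 6=blue. No two adjacent vertices share a color.

2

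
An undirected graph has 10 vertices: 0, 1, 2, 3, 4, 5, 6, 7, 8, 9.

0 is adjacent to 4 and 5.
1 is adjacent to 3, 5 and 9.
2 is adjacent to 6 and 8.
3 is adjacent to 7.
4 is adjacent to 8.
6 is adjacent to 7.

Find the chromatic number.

3

The cycle 2-8-4-0-5-1-3-7-6-2 has odd length 9, so it cannot be 2-colored; at least 3 colors are needed.
A valid assignment using 3 colors: 0=a, 1=a, 2=b, 3=b, 4=b, 5=b, 6=c, 7=a, 8=a, 9=b. Each edge has distinct colors on its endpoints.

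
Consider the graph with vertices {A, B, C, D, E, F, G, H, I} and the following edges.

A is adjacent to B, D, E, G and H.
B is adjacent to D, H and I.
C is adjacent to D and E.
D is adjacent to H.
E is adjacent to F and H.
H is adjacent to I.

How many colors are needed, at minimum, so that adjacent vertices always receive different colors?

4

A, B, D, H are pairwise adjacent (a clique of size 4), so at least 4 colors are needed.
One proper 4-coloring: A=1, B=3, C=1, D=4, E=3, F=1, G=2, H=2, I=1. Each edge has distinct colors on its endpoints.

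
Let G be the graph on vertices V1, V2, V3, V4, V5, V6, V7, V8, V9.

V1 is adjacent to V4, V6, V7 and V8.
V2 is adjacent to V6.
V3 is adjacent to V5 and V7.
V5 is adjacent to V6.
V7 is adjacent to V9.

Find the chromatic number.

3

The cycle V7-V3-V5-V6-V1-V7 has odd length 5, so it cannot be 2-colored; at least 3 colors are needed.
3 colors suffice: color 1 → {V1, V2, V5, V9}; color 2 → {V4, V6, V7, V8}; color 3 → {V3}. Each edge has distinct colors on its endpoints.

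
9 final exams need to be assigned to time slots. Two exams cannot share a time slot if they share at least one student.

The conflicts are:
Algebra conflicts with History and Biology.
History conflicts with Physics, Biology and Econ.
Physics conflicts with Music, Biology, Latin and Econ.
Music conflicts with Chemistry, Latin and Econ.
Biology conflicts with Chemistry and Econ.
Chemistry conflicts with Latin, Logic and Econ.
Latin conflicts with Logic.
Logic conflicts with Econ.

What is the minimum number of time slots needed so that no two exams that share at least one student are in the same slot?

History, Physics, Biology, Econ all conflict with each other, so at least 4 time slots are needed.
A valid assignment using 4 time slots: Algebra=1, History=4, Physics=2, Music=3, Biology=3, Chemistry=2, Latin=1, Logic=3, Econ=1. No two conflicting exams share a time slot.

4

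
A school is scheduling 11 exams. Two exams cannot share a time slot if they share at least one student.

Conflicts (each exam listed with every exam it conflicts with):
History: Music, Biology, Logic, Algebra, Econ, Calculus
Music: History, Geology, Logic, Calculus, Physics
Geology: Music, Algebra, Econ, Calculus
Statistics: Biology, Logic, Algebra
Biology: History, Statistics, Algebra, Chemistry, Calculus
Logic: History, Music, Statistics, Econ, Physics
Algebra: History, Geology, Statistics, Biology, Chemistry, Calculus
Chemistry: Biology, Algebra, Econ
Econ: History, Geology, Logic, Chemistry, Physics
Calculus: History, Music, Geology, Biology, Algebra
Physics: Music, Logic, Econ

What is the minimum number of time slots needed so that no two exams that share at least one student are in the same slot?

History, Biology, Algebra, Calculus are mutually in conflict, so at least 4 time slots are needed.
4 time slots suffice: time slot 1 → {History, Geology, Statistics, Chemistry, Physics}; time slot 2 → {Music, Algebra, Econ}; time slot 3 → {Logic, Calculus}; time slot 4 → {Biology}. No two conflicting exams share a time slot.

4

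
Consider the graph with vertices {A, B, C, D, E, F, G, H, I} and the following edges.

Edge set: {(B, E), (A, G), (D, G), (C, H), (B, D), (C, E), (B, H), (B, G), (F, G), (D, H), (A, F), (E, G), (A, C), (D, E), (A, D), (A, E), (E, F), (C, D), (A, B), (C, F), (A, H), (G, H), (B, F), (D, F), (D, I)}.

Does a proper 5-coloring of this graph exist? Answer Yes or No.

No

A, B, D, E, F, G are pairwise adjacent (a clique of size 6), so at least 6 colors are needed.
So 5 colors are not enough.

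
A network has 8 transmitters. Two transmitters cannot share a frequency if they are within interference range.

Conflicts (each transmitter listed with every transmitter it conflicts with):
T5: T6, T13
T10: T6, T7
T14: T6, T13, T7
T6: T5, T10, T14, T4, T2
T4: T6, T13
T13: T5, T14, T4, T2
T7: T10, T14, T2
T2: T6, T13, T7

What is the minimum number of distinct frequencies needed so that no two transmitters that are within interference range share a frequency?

2

T10 and T6 conflict, so at least 2 frequencies are needed.
A valid assignment using 2 frequencies: T5=2, T10=2, T14=2, T6=1, T4=2, T13=1, T7=1, T2=2. No two conflicting transmitters share a frequency.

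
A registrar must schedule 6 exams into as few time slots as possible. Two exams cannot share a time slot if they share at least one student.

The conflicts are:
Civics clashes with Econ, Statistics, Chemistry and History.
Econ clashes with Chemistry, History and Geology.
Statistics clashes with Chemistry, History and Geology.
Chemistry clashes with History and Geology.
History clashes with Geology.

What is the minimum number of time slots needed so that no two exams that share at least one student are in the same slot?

4

Civics, Econ, Chemistry, History are mutually in conflict, so at least 4 time slots are needed.
4 time slots suffice: time slot 1 → {Chemistry}; time slot 2 → {History}; time slot 3 → {Econ, Statistics}; time slot 4 → {Civics, Geology}. Each listed conflict is separated.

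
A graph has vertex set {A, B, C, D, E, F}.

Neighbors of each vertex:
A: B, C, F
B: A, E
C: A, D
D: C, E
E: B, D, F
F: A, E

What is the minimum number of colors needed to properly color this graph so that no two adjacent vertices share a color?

The cycle E-B-A-C-D-E has odd length 5, so it cannot be 2-colored; at least 3 colors are needed.
3 colors suffice: color 1 → {A, E}; color 2 → {B, C, F}; color 3 → {D}. Each edge has distinct colors on its endpoints.

3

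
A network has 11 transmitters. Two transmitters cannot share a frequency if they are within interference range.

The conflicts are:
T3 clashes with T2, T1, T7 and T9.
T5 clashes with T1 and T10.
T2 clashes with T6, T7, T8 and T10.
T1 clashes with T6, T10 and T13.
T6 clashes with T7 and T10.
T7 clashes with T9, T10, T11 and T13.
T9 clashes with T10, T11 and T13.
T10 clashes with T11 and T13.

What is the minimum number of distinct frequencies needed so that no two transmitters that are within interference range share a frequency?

T7, T9, T10, T11 pairwise conflict, so at least 4 frequencies are needed.
A valid assignment using 4 frequencies: T3=1, T5=3, T2=3, T1=2, T6=4, T7=2, T8=1, T9=3, T10=1, T11=4, T13=4. Each listed conflict is separated.

4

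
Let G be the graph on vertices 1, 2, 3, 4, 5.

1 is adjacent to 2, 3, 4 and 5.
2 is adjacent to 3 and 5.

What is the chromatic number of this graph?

3

1, 2, 3 are pairwise adjacent, so at least 3 colors are needed.
One proper 3-coloring: 1=a, 2=b, 3=c, 4=b, 5=c. Each edge has distinct colors on its endpoints.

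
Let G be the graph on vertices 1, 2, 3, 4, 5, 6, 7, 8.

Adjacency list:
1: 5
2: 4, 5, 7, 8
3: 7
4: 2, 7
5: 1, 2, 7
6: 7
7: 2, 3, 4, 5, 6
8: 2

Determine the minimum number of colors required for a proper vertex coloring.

3

2, 4, 7 are pairwise adjacent, so at least 3 colors are needed.
A valid assignment using 3 colors: 1=a, 2=b, 3=b, 4=c, 5=c, 6=b, 7=a, 8=a. Each edge has distinct colors on its endpoints.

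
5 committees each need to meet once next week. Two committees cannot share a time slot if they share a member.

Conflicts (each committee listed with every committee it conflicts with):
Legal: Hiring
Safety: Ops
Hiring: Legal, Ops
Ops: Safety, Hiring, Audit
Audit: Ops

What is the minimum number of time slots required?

2

Hiring and Ops conflict, so at least 2 time slots are needed.
2 time slots suffice: time slot 1 → {Legal, Ops}; time slot 2 → {Safety, Hiring, Audit}. Every pair that conflicts lands in different time slots.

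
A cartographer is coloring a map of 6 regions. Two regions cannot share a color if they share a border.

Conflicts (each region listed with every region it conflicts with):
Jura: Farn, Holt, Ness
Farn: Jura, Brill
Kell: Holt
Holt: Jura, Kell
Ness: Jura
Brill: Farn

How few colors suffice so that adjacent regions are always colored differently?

Jura and Ness conflict, so at least 2 colors are needed.
2 colors suffice: color 1 → {Jura, Kell, Brill}; color 2 → {Farn, Holt, Ness}. Every pair that conflicts lands in different colors.

2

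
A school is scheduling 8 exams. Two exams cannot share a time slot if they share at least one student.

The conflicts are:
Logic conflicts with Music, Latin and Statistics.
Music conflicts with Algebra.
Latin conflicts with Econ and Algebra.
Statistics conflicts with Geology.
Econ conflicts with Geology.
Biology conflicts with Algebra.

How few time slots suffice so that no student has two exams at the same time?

3

The cycle Econ-Latin-Logic-Statistics-Geology-Econ has odd length 5, so it cannot be 2-colored; at least 3 time slots are needed.
3 time slots suffice: time slot 1 → {Logic, Algebra, Geology}; time slot 2 → {Music, Latin, Statistics, Biology}; time slot 3 → {Econ}. Each listed conflict is separated.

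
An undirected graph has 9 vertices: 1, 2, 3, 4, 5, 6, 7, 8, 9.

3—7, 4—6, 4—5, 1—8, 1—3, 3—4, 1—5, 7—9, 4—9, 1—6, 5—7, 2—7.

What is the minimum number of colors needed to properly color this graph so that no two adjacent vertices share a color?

4 and 9 are adjacent, so at least 2 colors are needed.
2 colors suffice: color a → {1, 4, 7}; color b → {2, 3, 5, 6, 8, 9}. Every edge joins two different colors.

2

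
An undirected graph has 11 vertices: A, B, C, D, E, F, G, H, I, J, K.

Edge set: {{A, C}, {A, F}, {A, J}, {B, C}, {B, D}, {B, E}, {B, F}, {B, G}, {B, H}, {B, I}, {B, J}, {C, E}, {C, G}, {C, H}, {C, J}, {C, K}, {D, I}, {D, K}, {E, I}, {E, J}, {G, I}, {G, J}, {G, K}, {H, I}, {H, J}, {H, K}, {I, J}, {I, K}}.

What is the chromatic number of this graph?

B, E, I, J are pairwise adjacent (a clique of size 4), so at least 4 colors are needed.
4 colors suffice: A=1, B=1, C=2, D=3, E=4, F=2, G=4, H=4, I=2, J=3, K=1. No two adjacent vertices share a color.

4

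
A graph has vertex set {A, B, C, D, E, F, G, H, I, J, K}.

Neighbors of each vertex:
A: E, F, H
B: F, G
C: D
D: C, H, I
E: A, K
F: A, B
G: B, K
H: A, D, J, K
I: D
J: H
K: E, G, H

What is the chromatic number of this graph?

2

B and G are adjacent, so at least 2 colors are needed.
2 colors suffice: color 1 → {C, E, F, G, H, I}; color 2 → {A, B, D, J, K}. Each edge has distinct colors on its endpoints.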